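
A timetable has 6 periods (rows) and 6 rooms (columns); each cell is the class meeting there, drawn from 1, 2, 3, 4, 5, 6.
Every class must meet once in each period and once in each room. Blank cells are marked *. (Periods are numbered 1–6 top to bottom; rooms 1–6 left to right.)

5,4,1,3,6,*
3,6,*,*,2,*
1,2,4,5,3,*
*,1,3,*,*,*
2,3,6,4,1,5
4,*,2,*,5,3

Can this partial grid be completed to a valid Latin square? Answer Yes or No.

Period 6, room 2: period 6 together with room 2 already contain {1, 2, 3, 4, 5, 6} — every symbol — so nothing can go there. The grid has no valid completion.

No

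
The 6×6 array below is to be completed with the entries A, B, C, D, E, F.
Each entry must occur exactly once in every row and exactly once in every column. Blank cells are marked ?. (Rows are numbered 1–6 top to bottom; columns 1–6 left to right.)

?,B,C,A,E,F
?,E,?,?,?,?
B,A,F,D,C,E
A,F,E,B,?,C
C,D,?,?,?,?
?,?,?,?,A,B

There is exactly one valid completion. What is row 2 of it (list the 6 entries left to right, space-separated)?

Row 1, column 1: row 1 has {A, B, C, E, F} and column 1 has {A, B, C}, leaving only D.
Row 2, column 1: row 2 has {E} and column 1 has {A, B, C, D}, leaving only F.
Row 2, column 4: row 2 has {E, F} and column 4 has {A, B, D}, leaving only C.
Row 4, column 5: row 4 has {A, B, C, E, F} and column 5 has {A, C, E}, leaving only D.
Row 2, column 5: row 2 has {C, E, F} and column 5 has {A, C, D, E}, leaving only B.
Row 5, column 5: row 5 has {C, D} and column 5 has {A, B, C, D, E}, leaving only F.
Row 5, column 4: row 5 has {C, D, F} and column 4 has {A, B, C, D}, leaving only E.
Row 5, column 6: row 5 has {C, D, E, F} and column 6 has {B, C, E, F}, leaving only A.
Row 2, column 6: row 2 has {B, C, E, F} and column 6 has {A, B, C, E, F}, leaving only D.
Row 2, column 3: row 2 has {B, C, D, E, F} and column 3 has {C, E, F}, leaving only A.
So row 2 reads: F E A C B D.

F E A C B D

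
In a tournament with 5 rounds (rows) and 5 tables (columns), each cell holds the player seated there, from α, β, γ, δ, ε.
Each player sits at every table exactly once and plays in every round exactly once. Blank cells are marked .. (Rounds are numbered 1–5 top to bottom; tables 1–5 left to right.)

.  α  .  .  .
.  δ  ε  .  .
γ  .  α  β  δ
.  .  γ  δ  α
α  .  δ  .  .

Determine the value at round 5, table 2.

Round 1, table 3: round 1 has {α} and table 3 has {α, γ, δ, ε}, leaving only β.
Round 2, table 1: round 2 has {δ, ε} and table 1 has {α, γ}, leaving only β.
Round 2, table 5: round 2 has {β, δ, ε} and table 5 has {α, δ}, leaving only γ.
Round 1, table 5: round 1 has {α, β} and table 5 has {α, γ, δ}, leaving only ε.
Round 1, table 1: round 1 has {α, β, ε} and table 1 has {α, β, γ}, leaving only δ.
Round 1, table 4: round 1 has {α, β, δ, ε} and table 4 has {β, δ}, leaving only γ.
Round 2, table 4: round 2 has {β, γ, δ, ε} and table 4 has {β, γ, δ}, leaving only α.
Round 3, table 2: round 3 has {α, β, γ, δ} and table 2 has {α, δ}, leaving only ε.
Round 4, table 1: round 4 has {α, γ, δ} and table 1 has {α, β, γ, δ}, leaving only ε.
Round 4, table 2: round 4 has {α, γ, δ, ε} and table 2 has {α, δ, ε}, leaving only β.
Round 5 already has {α, δ} and table 2 already has {α, β, δ, ε}, so round 5, table 2 must be γ.

γ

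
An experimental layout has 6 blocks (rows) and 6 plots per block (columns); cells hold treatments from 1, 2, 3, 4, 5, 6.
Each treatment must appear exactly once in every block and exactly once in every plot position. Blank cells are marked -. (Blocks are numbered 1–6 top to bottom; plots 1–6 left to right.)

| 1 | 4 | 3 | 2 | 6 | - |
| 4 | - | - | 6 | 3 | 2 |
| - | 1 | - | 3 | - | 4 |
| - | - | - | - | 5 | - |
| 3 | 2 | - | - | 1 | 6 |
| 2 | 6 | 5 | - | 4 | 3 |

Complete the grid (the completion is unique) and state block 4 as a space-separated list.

Block 4, plot 1: block 4 has {5} and plot 1 has {1, 2, 3, 4}, leaving only 6.
Block 4, plot 2: block 4 has {5, 6} and plot 2 has {1, 2, 4, 6}, leaving only 3.
Block 4, plot 6: block 4 has {3, 5, 6} and plot 6 has {2, 3, 4, 6}, leaving only 1.
Block 4, plot 4: block 4 has {1, 3, 5, 6} and plot 4 has {2, 3, 6}, leaving only 4.
Block 4, plot 3: block 4 has {1, 3, 4, 5, 6} and plot 3 has {3, 5}, leaving only 2.
So block 4 reads: 6 3 2 4 5 1.

6 3 2 4 5 1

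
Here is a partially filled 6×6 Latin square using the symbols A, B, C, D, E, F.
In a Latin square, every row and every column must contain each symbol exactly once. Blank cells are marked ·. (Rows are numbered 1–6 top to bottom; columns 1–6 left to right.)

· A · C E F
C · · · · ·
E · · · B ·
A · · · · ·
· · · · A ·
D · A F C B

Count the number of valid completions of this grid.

34

Row 1, column 1: eliminating its row and column leaves {B}.
Row 1, column 3: eliminating its row and column leaves {B, D}.
Row 2, column 2: eliminating its row and column leaves {B, D, E, F}.
Row 2, column 3: eliminating its row and column leaves {B, D, E, F}.
Row 2, column 4: eliminating its row and column leaves {A, B, D, E}.
Row 2, column 5: eliminating its row and column leaves {D, F}.
Row 2, column 6: eliminating its row and column leaves {A, D, E}.
Row 3, column 2: eliminating its row and column leaves {C, D, F}.
Row 3, column 3: eliminating its row and column leaves {C, D, F}.
Row 3, column 4: eliminating its row and column leaves {A, D}.
Row 3, column 6: eliminating its row and column leaves {A, C, D}.
Row 4, column 2: eliminating its row and column leaves {B, C, D, E, F}.
Row 4, column 3: eliminating its row and column leaves {B, C, D, E, F}.
Row 4, column 4: eliminating its row and column leaves {B, D, E}.
Row 4, column 5: eliminating its row and column leaves {D, F}.
Row 4, column 6: eliminating its row and column leaves {C, D, E}.
Row 5, column 1: eliminating its row and column leaves {B, F}.
Row 5, column 2: eliminating its row and column leaves {B, C, D, E, F}.
Row 5, column 3: eliminating its row and column leaves {B, C, D, E, F}.
Row 5, column 4: eliminating its row and column leaves {B, D, E}.
Row 5, column 6: eliminating its row and column leaves {C, D, E}.
Row 6, column 2: eliminating its row and column leaves {E}.
Enumerating the assignments across these blanks that avoid any row or column repeat gives 34 completions.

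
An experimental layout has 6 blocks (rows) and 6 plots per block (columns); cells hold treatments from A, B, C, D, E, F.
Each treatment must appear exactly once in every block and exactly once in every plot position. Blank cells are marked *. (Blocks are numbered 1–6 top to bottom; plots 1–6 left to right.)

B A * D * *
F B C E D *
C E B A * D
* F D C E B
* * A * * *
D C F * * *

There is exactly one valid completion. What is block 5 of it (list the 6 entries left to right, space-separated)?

Block 5, plot 1: block 5 has {A} and plot 1 has {B, C, D, F}, leaving only E.
Block 5, plot 2: block 5 has {A, E} and plot 2 has {A, B, C, E, F}, leaving only D.
Block 1, plot 3: block 1 has {A, B, D} and plot 3 has {A, B, C, D, F}, leaving only E.
Block 2, plot 6: block 2 has {B, C, D, E, F} and plot 6 has {B, D}, leaving only A.
Block 3, plot 5: block 3 has {A, B, C, D, E} and plot 5 has {D, E}, leaving only F.
Block 1, plot 5: block 1 has {A, B, D, E} and plot 5 has {D, E, F}, leaving only C.
Block 5, plot 5: block 5 has {A, D, E} and plot 5 has {C, D, E, F}, leaving only B.
Block 5, plot 4: block 5 has {A, B, D, E} and plot 4 has {A, C, D, E}, leaving only F.
Block 5, plot 6: block 5 has {A, B, D, E, F} and plot 6 has {A, B, D}, leaving only C.
So block 5 reads: E D A F B C.

E D A F B C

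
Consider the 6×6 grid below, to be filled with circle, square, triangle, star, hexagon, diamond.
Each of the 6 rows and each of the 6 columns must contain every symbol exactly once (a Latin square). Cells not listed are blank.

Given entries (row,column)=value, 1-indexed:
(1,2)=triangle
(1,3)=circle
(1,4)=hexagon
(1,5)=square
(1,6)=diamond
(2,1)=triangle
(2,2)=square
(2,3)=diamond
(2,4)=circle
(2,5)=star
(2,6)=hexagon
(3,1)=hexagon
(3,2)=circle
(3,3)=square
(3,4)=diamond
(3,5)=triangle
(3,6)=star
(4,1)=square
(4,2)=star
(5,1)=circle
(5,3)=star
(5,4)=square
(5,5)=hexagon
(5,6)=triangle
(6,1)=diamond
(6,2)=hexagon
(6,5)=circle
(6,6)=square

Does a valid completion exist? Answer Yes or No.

Yes

No row or column among the givens repeats a symbol, and propagating forced cells runs into no contradiction.
One valid completion exists (for instance, star triangle circle hexagon square diamond / triangle square diamond circle star hexagon / hexagon circle square diamond triangle star / square star hexagon triangle diamond circle / circle diamond star square hexagon triangle / diamond hexagon triangle star circle square).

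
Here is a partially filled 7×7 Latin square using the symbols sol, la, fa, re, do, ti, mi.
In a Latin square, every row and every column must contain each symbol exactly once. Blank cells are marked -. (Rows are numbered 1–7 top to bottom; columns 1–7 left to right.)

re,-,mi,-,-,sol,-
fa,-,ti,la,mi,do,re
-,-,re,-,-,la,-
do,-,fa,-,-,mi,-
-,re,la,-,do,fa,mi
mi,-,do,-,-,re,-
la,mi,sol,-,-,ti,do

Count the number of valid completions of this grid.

Row 1, column 2: eliminating its row and column leaves {la, fa, do, ti}.
Row 1, column 4: eliminating its row and column leaves {fa, do, ti}.
Row 1, column 5: eliminating its row and column leaves {la, fa, ti}.
Row 1, column 7: eliminating its row and column leaves {la, fa, ti}.
Row 2, column 2: eliminating its row and column leaves {sol}.
Row 3, column 1: eliminating its row and column leaves {sol, ti}.
Row 3, column 2: eliminating its row and column leaves {sol, fa, do, ti}.
Row 3, column 4: eliminating its row and column leaves {sol, fa, do, ti, mi}.
Row 3, column 5: eliminating its row and column leaves {sol, fa, ti}.
Row 3, column 7: eliminating its row and column leaves {sol, fa, ti}.
Row 4, column 2: eliminating its row and column leaves {sol, la, ti}.
Row 4, column 4: eliminating its row and column leaves {sol, re, ti}.
Row 4, column 5: eliminating its row and column leaves {sol, la, re, ti}.
Row 4, column 7: eliminating its row and column leaves {sol, la, ti}.
Row 5, column 1: eliminating its row and column leaves {sol, ti}.
Row 5, column 4: eliminating its row and column leaves {sol, ti}.
Row 6, column 2: eliminating its row and column leaves {sol, la, fa, ti}.
Row 6, column 4: eliminating its row and column leaves {sol, fa, ti}.
Row 6, column 5: eliminating its row and column leaves {sol, la, fa, ti}.
Row 6, column 7: eliminating its row and column leaves {sol, la, fa, ti}.
Row 7, column 4: eliminating its row and column leaves {fa, re}.
Row 7, column 5: eliminating its row and column leaves {fa, re}.
Enumerating the assignments across these blanks that avoid any row or column repeat gives 19 completions.

19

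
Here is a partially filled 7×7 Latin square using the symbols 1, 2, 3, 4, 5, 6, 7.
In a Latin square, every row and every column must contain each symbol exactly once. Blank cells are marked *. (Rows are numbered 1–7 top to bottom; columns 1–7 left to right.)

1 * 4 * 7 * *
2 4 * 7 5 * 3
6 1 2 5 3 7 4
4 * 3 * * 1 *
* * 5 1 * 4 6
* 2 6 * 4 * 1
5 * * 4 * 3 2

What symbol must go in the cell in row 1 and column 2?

3

Row 1, column 7: row 1 has {1, 4, 7} and column 7 has {1, 2, 3, 4, 6}, leaving only 5.
Row 2, column 3: row 2 has {2, 3, 4, 5, 7} and column 3 has {2, 3, 4, 5, 6}, leaving only 1.
Row 2, column 6: row 2 has {1, 2, 3, 4, 5, 7} and column 6 has {1, 3, 4, 7}, leaving only 6.
Row 1, column 6: row 1 has {1, 4, 5, 7} and column 6 has {1, 3, 4, 6, 7}, leaving only 2.
Row 4, column 7: row 4 has {1, 3, 4} and column 7 has {1, 2, 3, 4, 5, 6}, leaving only 7.
Row 5, column 5: row 5 has {1, 4, 5, 6} and column 5 has {3, 4, 5, 7}, leaving only 2.
Row 4, column 5: row 4 has {1, 3, 4, 7} and column 5 has {2, 3, 4, 5, 7}, leaving only 6.
Row 4, column 2: row 4 has {1, 3, 4, 6, 7} and column 2 has {1, 2, 4}, leaving only 5.
Row 4, column 4: row 4 has {1, 3, 4, 5, 6, 7} and column 4 has {1, 4, 5, 7}, leaving only 2.
Row 6, column 4: row 6 has {1, 2, 4, 6} and column 4 has {1, 2, 4, 5, 7}, leaving only 3.
Row 1, column 4: row 1 has {1, 2, 4, 5, 7} and column 4 has {1, 2, 3, 4, 5, 7}, leaving only 6.
Row 1 already has {1, 2, 4, 5, 6, 7} and column 2 already has {1, 2, 4, 5}, so row 1, column 2 must be 3.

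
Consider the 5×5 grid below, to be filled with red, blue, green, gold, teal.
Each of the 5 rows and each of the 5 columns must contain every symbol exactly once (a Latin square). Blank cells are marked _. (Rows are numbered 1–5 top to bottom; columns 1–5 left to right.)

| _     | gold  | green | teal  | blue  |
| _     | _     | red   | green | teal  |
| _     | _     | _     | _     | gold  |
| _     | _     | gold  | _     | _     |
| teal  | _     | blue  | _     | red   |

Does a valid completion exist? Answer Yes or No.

Yes

No row or column among the givens repeats a symbol, and propagating forced cells runs into no contradiction.
One valid completion exists (for instance, red gold green teal blue / gold blue red green teal / green red teal blue gold / blue teal gold red green / teal green blue gold red).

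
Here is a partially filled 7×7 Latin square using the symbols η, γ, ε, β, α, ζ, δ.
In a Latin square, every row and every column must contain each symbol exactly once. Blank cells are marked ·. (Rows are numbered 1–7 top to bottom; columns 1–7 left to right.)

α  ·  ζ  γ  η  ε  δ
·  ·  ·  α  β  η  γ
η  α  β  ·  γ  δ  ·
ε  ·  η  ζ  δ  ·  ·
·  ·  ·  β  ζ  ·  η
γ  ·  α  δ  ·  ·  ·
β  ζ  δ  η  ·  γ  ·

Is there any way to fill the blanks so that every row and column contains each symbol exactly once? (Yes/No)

Yes

No row or column among the givens repeats a symbol, and propagating forced cells runs into no contradiction.
One valid completion exists (for instance, α β ζ γ η ε δ / ζ δ ε α β η γ / η α β ε γ δ ζ / ε γ η ζ δ β α / δ ε γ β ζ α η / γ η α δ ε ζ β / β ζ δ η α γ ε).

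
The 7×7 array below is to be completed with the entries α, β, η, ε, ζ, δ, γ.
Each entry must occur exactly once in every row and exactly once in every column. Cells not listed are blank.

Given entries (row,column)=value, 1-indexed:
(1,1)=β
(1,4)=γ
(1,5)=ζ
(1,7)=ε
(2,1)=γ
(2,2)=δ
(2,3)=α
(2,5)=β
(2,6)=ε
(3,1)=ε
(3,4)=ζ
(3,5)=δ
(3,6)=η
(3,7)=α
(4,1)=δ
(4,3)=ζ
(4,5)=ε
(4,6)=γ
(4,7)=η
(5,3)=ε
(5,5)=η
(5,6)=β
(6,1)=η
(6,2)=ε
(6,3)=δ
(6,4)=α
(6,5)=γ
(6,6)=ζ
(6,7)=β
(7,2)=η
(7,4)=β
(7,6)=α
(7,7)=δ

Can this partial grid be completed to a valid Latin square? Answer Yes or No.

Row 4, column 4: row 4 together with column 4 already contain {α, β, η, ε, ζ, δ, γ} — every symbol — so nothing can go there. The grid has no valid completion.

No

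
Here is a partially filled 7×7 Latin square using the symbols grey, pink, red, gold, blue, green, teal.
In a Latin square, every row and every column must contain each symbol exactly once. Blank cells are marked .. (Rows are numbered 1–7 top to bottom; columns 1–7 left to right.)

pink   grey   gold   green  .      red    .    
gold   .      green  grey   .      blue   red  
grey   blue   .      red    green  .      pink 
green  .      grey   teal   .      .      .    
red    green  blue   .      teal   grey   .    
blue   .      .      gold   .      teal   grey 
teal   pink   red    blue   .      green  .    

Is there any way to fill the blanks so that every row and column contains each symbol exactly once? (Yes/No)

No

Row 1, column 5: row 1 has {grey, pink, red, gold, green} and column 5 has {green, teal}, so it must be blue.
Row 1, column 7: row 1 has {grey, pink, red, gold, blue, green} and column 7 has {grey, pink, red}, so it must be teal.
Row 2, column 2: row 2 has {grey, red, gold, blue, green} and column 2 has {grey, pink, blue, green}, so it must be teal.
Row 2, column 5: row 2 has {grey, red, gold, blue, green, teal} and column 5 has {blue, green, teal}, so it must be pink.
Row 3, column 3: row 3 has {grey, pink, red, blue, green} and column 3 has {grey, red, gold, blue, green}, so it must be teal.
Row 3, column 6: row 3 has {grey, pink, red, blue, green, teal} and column 6 has {grey, red, blue, green, teal}, so it must be gold.
Row 4, column 6: row 4 has {grey, green, teal} and column 6 has {grey, red, gold, blue, green, teal}, so it must be pink.
Row 5, column 4: row 5 has {grey, red, blue, green, teal} and column 4 has {grey, red, gold, blue, green, teal}, so it must be pink.
Row 5, column 7: row 5 has {grey, pink, red, blue, green, teal} and column 7 has {grey, pink, red, teal}, so it must be gold.
Now row 7, column 7: row 7 together with column 7 already contain {grey, pink, red, gold, blue, green, teal} — every symbol — so nothing can go there. The grid has no valid completion.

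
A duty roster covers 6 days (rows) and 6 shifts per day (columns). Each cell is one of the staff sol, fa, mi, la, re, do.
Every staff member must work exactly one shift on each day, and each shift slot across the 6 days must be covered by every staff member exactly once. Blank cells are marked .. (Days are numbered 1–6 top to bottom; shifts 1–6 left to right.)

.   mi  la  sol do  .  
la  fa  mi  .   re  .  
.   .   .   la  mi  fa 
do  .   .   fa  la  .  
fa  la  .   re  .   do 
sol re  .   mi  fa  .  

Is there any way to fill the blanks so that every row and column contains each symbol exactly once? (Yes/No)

No

Day 1, shift 1: day 1 has {sol, mi, la, do} and shift 1 has {sol, fa, la, do}, so it must be re.
Now day 1, shift 6: day 1 together with shift 6 already contain {sol, fa, mi, la, re, do} — every symbol — so nothing can go there. The grid has no valid completion.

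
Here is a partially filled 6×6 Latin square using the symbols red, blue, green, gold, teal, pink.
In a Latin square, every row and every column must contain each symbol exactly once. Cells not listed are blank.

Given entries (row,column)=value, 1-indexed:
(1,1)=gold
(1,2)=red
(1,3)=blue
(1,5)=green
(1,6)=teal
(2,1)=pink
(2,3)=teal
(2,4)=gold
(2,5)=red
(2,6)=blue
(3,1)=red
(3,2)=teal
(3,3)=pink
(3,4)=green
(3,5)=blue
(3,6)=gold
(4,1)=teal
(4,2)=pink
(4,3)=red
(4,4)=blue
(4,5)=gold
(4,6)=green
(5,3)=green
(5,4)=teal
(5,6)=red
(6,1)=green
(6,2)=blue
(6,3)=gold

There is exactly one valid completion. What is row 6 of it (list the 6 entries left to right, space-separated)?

green blue gold red teal pink

Row 6, column 6: row 6 has {blue, green, gold} and column 6 has {red, blue, green, gold, teal}, leaving only pink.
Row 6, column 4: row 6 has {blue, green, gold, pink} and column 4 has {blue, green, gold, teal}, leaving only red.
Row 6, column 5: row 6 has {red, blue, green, gold, pink} and column 5 has {red, blue, green, gold}, leaving only teal.
So row 6 reads: green blue gold red teal pink.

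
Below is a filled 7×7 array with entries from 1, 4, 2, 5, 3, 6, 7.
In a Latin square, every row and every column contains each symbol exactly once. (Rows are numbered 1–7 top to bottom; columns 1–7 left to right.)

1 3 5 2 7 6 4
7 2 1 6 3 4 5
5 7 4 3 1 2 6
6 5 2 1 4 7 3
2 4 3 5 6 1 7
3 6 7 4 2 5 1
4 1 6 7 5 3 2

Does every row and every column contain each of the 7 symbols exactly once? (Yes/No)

Yes

Each row is a permutation of the 7 symbols, and so is each column.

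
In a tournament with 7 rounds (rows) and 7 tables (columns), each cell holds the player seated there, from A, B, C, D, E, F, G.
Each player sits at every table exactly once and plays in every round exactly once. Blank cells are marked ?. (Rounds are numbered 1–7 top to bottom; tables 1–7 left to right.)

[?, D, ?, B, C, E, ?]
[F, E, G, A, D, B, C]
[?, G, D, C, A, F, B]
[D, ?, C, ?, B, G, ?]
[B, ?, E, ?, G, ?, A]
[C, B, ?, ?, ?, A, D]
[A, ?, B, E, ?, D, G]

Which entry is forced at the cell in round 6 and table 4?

Round 1, table 1: round 1 has {B, C, D, E} and table 1 has {A, B, C, D, F}, leaving only G.
Round 1, table 7: round 1 has {B, C, D, E, G} and table 7 has {A, B, C, D, G}, leaving only F.
Round 1, table 3: round 1 has {B, C, D, E, F, G} and table 3 has {B, C, D, E, G}, leaving only A.
Round 3, table 1: round 3 has {A, B, C, D, F, G} and table 1 has {A, B, C, D, F, G}, leaving only E.
Round 4, table 4: round 4 has {B, C, D, G} and table 4 has {A, B, C, E}, leaving only F.
Round 6 already has {A, B, C, D} and table 4 already has {A, B, C, E, F}, so round 6, table 4 must be G.

G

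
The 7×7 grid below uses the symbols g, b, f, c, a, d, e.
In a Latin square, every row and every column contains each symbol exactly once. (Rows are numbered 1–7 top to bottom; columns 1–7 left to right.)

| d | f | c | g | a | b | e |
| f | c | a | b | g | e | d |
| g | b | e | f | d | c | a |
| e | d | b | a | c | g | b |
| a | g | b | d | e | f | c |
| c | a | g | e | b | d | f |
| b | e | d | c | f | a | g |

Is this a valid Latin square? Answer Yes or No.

Row 4 contains b twice (at columns 3 and 7), so it is not a permutation.

No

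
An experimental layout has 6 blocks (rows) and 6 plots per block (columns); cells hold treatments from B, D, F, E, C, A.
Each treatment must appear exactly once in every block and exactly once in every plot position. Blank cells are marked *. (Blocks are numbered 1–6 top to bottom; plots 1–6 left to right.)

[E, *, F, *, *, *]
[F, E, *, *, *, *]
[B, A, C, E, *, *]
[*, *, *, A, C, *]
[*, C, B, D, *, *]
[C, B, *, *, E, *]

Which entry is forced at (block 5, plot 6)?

E

Block 1, plot 2: block 1 has {F, E} and plot 2 has {B, E, C, A}, leaving only D.
Block 4, plot 1: block 4 has {C, A} and plot 1 has {B, F, E, C}, leaving only D.
Block 4, plot 2: block 4 has {D, C, A} and plot 2 has {B, D, E, C, A}, leaving only F.
Block 4, plot 3: block 4 has {D, F, C, A} and plot 3 has {B, F, C}, leaving only E.
Block 4, plot 6: block 4 has {D, F, E, C, A} and plot 6 has {}, leaving only B.
Block 5, plot 1: block 5 has {B, D, C} and plot 1 has {B, D, F, E, C}, leaving only A.
Block 5, plot 5: block 5 has {B, D, C, A} and plot 5 has {E, C}, leaving only F.
Block 5 already has {B, D, F, C, A} and plot 6 already has {B}, so block 5, plot 6 must be E.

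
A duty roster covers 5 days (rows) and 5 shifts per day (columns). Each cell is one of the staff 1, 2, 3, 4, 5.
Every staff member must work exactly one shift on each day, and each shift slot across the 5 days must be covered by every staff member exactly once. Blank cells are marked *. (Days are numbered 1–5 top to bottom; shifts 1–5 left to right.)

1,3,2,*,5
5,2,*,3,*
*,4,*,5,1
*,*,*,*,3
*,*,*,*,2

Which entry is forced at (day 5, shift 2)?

Day 1, shift 4: day 1 has {1, 2, 3, 5} and shift 4 has {3, 5}, leaving only 4.
Day 2, shift 5: day 2 has {2, 3, 5} and shift 5 has {1, 2, 3, 5}, leaving only 4.
Day 2, shift 3: day 2 has {2, 3, 4, 5} and shift 3 has {2}, leaving only 1.
Day 3, shift 3: day 3 has {1, 4, 5} and shift 3 has {1, 2}, leaving only 3.
Day 3, shift 1: day 3 has {1, 3, 4, 5} and shift 1 has {1, 5}, leaving only 2.
Day 4, shift 1: day 4 has {3} and shift 1 has {1, 2, 5}, leaving only 4.
Day 4, shift 3: day 4 has {3, 4} and shift 3 has {1, 2, 3}, leaving only 5.
Day 4, shift 2: day 4 has {3, 4, 5} and shift 2 has {2, 3, 4}, leaving only 1.
Day 5 already has {2} and shift 2 already has {1, 2, 3, 4}, so day 5, shift 2 must be 5.

5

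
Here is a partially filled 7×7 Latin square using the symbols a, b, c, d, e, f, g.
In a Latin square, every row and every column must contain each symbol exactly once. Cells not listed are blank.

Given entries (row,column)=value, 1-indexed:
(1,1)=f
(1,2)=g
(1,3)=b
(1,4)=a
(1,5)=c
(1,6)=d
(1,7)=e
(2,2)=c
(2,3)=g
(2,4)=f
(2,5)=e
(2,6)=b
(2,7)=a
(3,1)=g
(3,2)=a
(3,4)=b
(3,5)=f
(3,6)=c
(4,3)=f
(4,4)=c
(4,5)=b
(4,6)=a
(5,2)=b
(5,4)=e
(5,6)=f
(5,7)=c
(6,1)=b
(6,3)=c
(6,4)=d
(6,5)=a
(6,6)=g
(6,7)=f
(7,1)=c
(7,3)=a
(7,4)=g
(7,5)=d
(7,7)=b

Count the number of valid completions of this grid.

Row 2, column 1: eliminating its row and column leaves {d}.
Row 3, column 3: eliminating its row and column leaves {d, e}.
Row 3, column 7: eliminating its row and column leaves {d}.
Row 4, column 1: eliminating its row and column leaves {d, e}.
Row 4, column 2: eliminating its row and column leaves {d, e}.
Row 4, column 7: eliminating its row and column leaves {d, g}.
Row 5, column 1: eliminating its row and column leaves {a, d}.
Row 5, column 3: eliminating its row and column leaves {d}.
Row 5, column 5: eliminating its row and column leaves {g}.
Row 6, column 2: eliminating its row and column leaves {e}.
Row 7, column 2: eliminating its row and column leaves {e, f}.
Row 7, column 6: eliminating its row and column leaves {e}.
Only one assignment across all blanks avoids any row or column repeat, giving 1 completion.

1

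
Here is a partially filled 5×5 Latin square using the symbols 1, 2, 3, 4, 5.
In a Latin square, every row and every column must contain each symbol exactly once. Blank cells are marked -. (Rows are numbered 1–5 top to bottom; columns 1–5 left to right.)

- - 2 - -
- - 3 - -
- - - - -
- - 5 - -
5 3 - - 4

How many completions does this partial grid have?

Row 1, column 1: eliminating its row and column leaves {1, 3, 4}.
Row 1, column 2: eliminating its row and column leaves {1, 4, 5}.
Row 1, column 4: eliminating its row and column leaves {1, 3, 4, 5}.
Row 1, column 5: eliminating its row and column leaves {1, 3, 5}.
Row 2, column 1: eliminating its row and column leaves {1, 2, 4}.
Row 2, column 2: eliminating its row and column leaves {1, 2, 4, 5}.
Row 2, column 4: eliminating its row and column leaves {1, 2, 4, 5}.
Row 2, column 5: eliminating its row and column leaves {1, 2, 5}.
Row 3, column 1: eliminating its row and column leaves {1, 2, 3, 4}.
Row 3, column 2: eliminating its row and column leaves {1, 2, 4, 5}.
Row 3, column 3: eliminating its row and column leaves {1, 4}.
Row 3, column 4: eliminating its row and column leaves {1, 2, 3, 4, 5}.
Row 3, column 5: eliminating its row and column leaves {1, 2, 3, 5}.
Row 4, column 1: eliminating its row and column leaves {1, 2, 3, 4}.
Row 4, column 2: eliminating its row and column leaves {1, 2, 4}.
Row 4, column 4: eliminating its row and column leaves {1, 2, 3, 4}.
Row 4, column 5: eliminating its row and column leaves {1, 2, 3}.
Row 5, column 3: eliminating its row and column leaves {1}.
Row 5, column 4: eliminating its row and column leaves {1, 2}.
Enumerating the assignments across these blanks that avoid any row or column repeat gives 56 completions.

56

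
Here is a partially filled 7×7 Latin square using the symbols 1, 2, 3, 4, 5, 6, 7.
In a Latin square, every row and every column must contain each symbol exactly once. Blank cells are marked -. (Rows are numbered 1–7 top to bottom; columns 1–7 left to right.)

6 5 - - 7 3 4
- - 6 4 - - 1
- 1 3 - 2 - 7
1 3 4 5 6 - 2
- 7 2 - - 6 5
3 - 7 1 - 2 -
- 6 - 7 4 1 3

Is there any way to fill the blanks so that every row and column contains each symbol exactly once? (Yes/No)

Yes

No row or column among the givens repeats a symbol, and propagating forced cells runs into no contradiction.
One valid completion exists (for instance, 6 5 1 2 7 3 4 / 7 2 6 4 3 5 1 / 5 1 3 6 2 4 7 / 1 3 4 5 6 7 2 / 4 7 2 3 1 6 5 / 3 4 7 1 5 2 6 / 2 6 5 7 4 1 3).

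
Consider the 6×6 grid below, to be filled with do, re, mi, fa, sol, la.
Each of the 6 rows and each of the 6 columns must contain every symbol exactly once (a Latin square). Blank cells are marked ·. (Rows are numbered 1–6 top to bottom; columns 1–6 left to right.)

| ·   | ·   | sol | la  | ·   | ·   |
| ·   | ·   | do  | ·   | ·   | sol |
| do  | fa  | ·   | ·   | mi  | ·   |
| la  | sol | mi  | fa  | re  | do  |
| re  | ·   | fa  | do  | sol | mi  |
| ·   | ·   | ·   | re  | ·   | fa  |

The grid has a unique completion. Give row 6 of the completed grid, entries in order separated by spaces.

Row 6, column 3: row 6 has {re, fa} and column 3 has {do, mi, fa, sol}, leaving only la.
Row 6, column 5: row 6 has {re, fa, la} and column 5 has {re, mi, sol}, leaving only do.
Row 6, column 2: row 6 has {do, re, fa, la} and column 2 has {fa, sol}, leaving only mi.
Row 6, column 1: row 6 has {do, re, mi, fa, la} and column 1 has {do, re, la}, leaving only sol.
So row 6 reads: sol mi la re do fa.

sol mi la re do fa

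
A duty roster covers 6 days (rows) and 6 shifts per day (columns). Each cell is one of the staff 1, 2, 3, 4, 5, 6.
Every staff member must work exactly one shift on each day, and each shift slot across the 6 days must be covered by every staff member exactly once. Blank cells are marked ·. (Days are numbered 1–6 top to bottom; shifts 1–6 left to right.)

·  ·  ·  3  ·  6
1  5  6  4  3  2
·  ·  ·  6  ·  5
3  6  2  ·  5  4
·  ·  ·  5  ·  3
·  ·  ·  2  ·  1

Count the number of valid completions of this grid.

16

Day 1, shift 1: eliminating its day and shift leaves {2, 4, 5}.
Day 1, shift 2: eliminating its day and shift leaves {1, 2, 4}.
Day 1, shift 3: eliminating its day and shift leaves {1, 4, 5}.
Day 1, shift 5: eliminating its day and shift leaves {1, 2, 4}.
Day 3, shift 1: eliminating its day and shift leaves {2, 4}.
Day 3, shift 2: eliminating its day and shift leaves {1, 2, 3, 4}.
Day 3, shift 3: eliminating its day and shift leaves {1, 3, 4}.
Day 3, shift 5: eliminating its day and shift leaves {1, 2, 4}.
Day 4, shift 4: eliminating its day and shift leaves {1}.
Day 5, shift 1: eliminating its day and shift leaves {2, 4, 6}.
Day 5, shift 2: eliminating its day and shift leaves {1, 2, 4}.
Day 5, shift 3: eliminating its day and shift leaves {1, 4}.
Day 5, shift 5: eliminating its day and shift leaves {1, 2, 4, 6}.
Day 6, shift 1: eliminating its day and shift leaves {4, 5, 6}.
Day 6, shift 2: eliminating its day and shift leaves {3, 4}.
Day 6, shift 3: eliminating its day and shift leaves {3, 4, 5}.
Day 6, shift 5: eliminating its day and shift leaves {4, 6}.
Enumerating the assignments across these blanks that avoid any day or shift repeat gives 16 completions.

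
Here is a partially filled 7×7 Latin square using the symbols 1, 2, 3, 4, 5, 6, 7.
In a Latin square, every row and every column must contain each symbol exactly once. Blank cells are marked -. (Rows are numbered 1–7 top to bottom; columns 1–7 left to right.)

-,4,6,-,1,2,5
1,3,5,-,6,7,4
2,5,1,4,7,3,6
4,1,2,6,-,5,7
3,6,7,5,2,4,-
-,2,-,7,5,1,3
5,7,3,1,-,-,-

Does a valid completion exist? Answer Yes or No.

No row or column among the givens repeats a symbol, and propagating forced cells runs into no contradiction.
One valid completion exists (for instance, 7 4 6 3 1 2 5 / 1 3 5 2 6 7 4 / 2 5 1 4 7 3 6 / 4 1 2 6 3 5 7 / 3 6 7 5 2 4 1 / 6 2 4 7 5 1 3 / 5 7 3 1 4 6 2).

Yes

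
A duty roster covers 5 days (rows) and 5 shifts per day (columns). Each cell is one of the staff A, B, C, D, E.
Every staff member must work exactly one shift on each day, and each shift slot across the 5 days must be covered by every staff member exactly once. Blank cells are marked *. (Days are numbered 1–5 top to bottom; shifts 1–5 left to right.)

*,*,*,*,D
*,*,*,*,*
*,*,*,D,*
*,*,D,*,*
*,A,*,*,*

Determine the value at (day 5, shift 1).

Day 5, shift 1 is narrowed to {B, C, D, E}.
If it were B, propagating the remaining blanks reaches a contradiction.
If it were C, propagating the remaining blanks reaches a contradiction.
If it were E, propagating the remaining blanks reaches a contradiction.
So day 5, shift 1 must be D.

D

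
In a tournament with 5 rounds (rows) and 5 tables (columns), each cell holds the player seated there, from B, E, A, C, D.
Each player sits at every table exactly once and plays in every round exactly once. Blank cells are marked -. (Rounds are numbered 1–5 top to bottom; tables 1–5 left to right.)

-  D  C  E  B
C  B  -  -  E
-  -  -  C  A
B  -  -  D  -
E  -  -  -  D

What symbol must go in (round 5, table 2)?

Round 1, table 1: round 1 has {B, E, C, D} and table 1 has {B, E, C}, leaving only A.
Round 2, table 4: round 2 has {B, E, C} and table 4 has {E, C, D}, leaving only A.
Round 2, table 3: round 2 has {B, E, A, C} and table 3 has {C}, leaving only D.
Round 3, table 1: round 3 has {A, C} and table 1 has {B, E, A, C}, leaving only D.
Round 3, table 2: round 3 has {A, C, D} and table 2 has {B, D}, leaving only E.
Round 3, table 3: round 3 has {E, A, C, D} and table 3 has {C, D}, leaving only B.
Round 4, table 5: round 4 has {B, D} and table 5 has {B, E, A, D}, leaving only C.
Round 4, table 2: round 4 has {B, C, D} and table 2 has {B, E, D}, leaving only A.
Round 5 already has {E, D} and table 2 already has {B, E, A, D}, so round 5, table 2 must be C.

C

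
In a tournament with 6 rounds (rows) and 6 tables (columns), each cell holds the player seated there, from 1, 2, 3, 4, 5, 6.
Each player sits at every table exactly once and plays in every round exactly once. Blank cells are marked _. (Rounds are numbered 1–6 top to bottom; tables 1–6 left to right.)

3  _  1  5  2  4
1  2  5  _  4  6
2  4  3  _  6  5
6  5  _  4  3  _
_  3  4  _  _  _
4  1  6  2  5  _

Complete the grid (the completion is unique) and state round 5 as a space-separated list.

5 3 4 6 1 2

Round 5, table 1: round 5 has {3, 4} and table 1 has {1, 2, 3, 4, 6}, leaving only 5.
Round 5, table 5: round 5 has {3, 4, 5} and table 5 has {2, 3, 4, 5, 6}, leaving only 1.
Round 5, table 4: round 5 has {1, 3, 4, 5} and table 4 has {2, 4, 5}, leaving only 6.
Round 5, table 6: round 5 has {1, 3, 4, 5, 6} and table 6 has {4, 5, 6}, leaving only 2.
So round 5 reads: 5 3 4 6 1 2.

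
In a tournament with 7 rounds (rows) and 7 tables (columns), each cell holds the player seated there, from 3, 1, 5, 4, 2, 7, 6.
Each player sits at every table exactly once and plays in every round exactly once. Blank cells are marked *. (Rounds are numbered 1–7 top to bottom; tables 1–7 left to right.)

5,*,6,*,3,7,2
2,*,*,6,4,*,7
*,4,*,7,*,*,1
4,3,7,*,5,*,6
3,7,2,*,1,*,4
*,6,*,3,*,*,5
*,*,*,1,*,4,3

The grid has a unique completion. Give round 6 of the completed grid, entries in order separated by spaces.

Round 1, table 2: round 1 has {3, 5, 2, 7, 6} and table 2 has {3, 4, 7, 6}, leaving only 1.
Round 1, table 4: round 1 has {3, 1, 5, 2, 7, 6} and table 4 has {3, 1, 7, 6}, leaving only 4.
Round 2, table 2: round 2 has {4, 2, 7, 6} and table 2 has {3, 1, 4, 7, 6}, leaving only 5.
Round 3, table 1: round 3 has {1, 4, 7} and table 1 has {3, 5, 4, 2}, leaving only 6.
Round 3, table 5: round 3 has {1, 4, 7, 6} and table 5 has {3, 1, 5, 4}, leaving only 2.
Round 6, table 5: round 6 has {3, 5, 6} and table 5 has {3, 1, 5, 4, 2}, leaving only 7.
Round 6, table 1: round 6 has {3, 5, 7, 6} and table 1 has {3, 5, 4, 2, 6}, leaving only 1.
Round 6, table 3: round 6 has {3, 1, 5, 7, 6} and table 3 has {2, 7, 6}, leaving only 4.
Round 6, table 6: round 6 has {3, 1, 5, 4, 7, 6} and table 6 has {4, 7}, leaving only 2.
So round 6 reads: 1 6 4 3 7 2 5.

1 6 4 3 7 2 5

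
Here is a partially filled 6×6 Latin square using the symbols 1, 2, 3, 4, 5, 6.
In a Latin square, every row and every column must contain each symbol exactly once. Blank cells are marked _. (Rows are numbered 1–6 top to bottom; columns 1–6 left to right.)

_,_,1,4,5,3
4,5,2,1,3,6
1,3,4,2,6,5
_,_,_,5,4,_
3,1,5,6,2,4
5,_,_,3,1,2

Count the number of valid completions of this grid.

2

Row 1, column 1: eliminating its row and column leaves {2, 6}.
Row 1, column 2: eliminating its row and column leaves {2, 6}.
Row 4, column 1: eliminating its row and column leaves {2, 6}.
Row 4, column 2: eliminating its row and column leaves {2, 6}.
Row 4, column 3: eliminating its row and column leaves {3, 6}.
Row 4, column 6: eliminating its row and column leaves {1}.
Row 6, column 2: eliminating its row and column leaves {4, 6}.
Row 6, column 3: eliminating its row and column leaves {6}.
Enumerating the assignments across these blanks that avoid any row or column repeat gives 2 completions.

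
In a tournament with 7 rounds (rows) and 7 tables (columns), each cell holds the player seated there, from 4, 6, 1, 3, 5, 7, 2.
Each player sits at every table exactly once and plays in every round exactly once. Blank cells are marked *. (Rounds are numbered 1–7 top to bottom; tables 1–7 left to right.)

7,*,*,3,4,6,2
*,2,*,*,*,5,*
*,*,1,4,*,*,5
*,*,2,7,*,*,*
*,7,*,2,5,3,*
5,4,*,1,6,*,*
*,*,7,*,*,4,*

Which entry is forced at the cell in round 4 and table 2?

Round 1, table 3: round 1 has {4, 6, 3, 7, 2} and table 3 has {1, 7, 2}, leaving only 5.
Round 1, table 2: round 1 has {4, 6, 3, 5, 7, 2} and table 2 has {4, 7, 2}, leaving only 1.
Round 2, table 4: round 2 has {5, 2} and table 4 has {4, 1, 3, 7, 2}, leaving only 6.
Round 4, table 6: round 4 has {7, 2} and table 6 has {4, 6, 3, 5}, leaving only 1.
Round 4, table 5: round 4 has {1, 7, 2} and table 5 has {4, 6, 5}, leaving only 3.
Round 6, table 3: round 6 has {4, 6, 1, 5} and table 3 has {1, 5, 7, 2}, leaving only 3.
Round 2, table 3: round 2 has {6, 5, 2} and table 3 has {1, 3, 5, 7, 2}, leaving only 4.
Round 5, table 3: round 5 has {3, 5, 7, 2} and table 3 has {4, 1, 3, 5, 7, 2}, leaving only 6.
Round 6, table 7: round 6 has {4, 6, 1, 3, 5} and table 7 has {5, 2}, leaving only 7.
Round 6, table 6: round 6 has {4, 6, 1, 3, 5, 7} and table 6 has {4, 6, 1, 3, 5}, leaving only 2.
Round 3, table 6: round 3 has {4, 1, 5} and table 6 has {4, 6, 1, 3, 5, 2}, leaving only 7.
Round 3, table 5: round 3 has {4, 1, 5, 7} and table 5 has {4, 6, 3, 5}, leaving only 2.
Round 7, table 4: round 7 has {4, 7} and table 4 has {4, 6, 1, 3, 7, 2}, leaving only 5.
Round 7, table 5: round 7 has {4, 5, 7} and table 5 has {4, 6, 3, 5, 2}, leaving only 1.
Round 2, table 5: round 2 has {4, 6, 5, 2} and table 5 has {4, 6, 1, 3, 5, 2}, leaving only 7.
Round 4, table 2 is narrowed to {6, 5}.
If it were 6, then round 7, table 2 would be left with no valid symbol.
So round 4, table 2 must be 5.

5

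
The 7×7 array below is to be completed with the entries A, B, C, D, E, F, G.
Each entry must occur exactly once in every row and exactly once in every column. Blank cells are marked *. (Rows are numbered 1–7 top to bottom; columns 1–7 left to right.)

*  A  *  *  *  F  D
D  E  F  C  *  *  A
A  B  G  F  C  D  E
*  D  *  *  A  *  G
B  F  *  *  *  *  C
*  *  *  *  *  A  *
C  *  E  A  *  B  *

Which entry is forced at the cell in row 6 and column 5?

Row 2, column 6: row 2 has {A, C, D, E, F} and column 6 has {A, B, D, F}, leaving only G.
Row 2, column 5: row 2 has {A, C, D, E, F, G} and column 5 has {A, C}, leaving only B.
Row 5, column 6: row 5 has {B, C, F} and column 6 has {A, B, D, F, G}, leaving only E.
Row 4, column 6: row 4 has {A, D, G} and column 6 has {A, B, D, E, F, G}, leaving only C.
Row 4, column 3: row 4 has {A, C, D, G} and column 3 has {E, F, G}, leaving only B.
Row 1, column 3: row 1 has {A, D, F} and column 3 has {B, E, F, G}, leaving only C.
Row 4, column 4: row 4 has {A, B, C, D, G} and column 4 has {A, C, F}, leaving only E.
Row 4, column 1: row 4 has {A, B, C, D, E, G} and column 1 has {A, B, C, D}, leaving only F.
Row 6, column 3: row 6 has {A} and column 3 has {B, C, E, F, G}, leaving only D.
Row 5, column 3: row 5 has {B, C, E, F} and column 3 has {B, C, D, E, F, G}, leaving only A.
Row 7, column 2: row 7 has {A, B, C, E} and column 2 has {A, B, D, E, F}, leaving only G.
Row 6, column 2: row 6 has {A, D} and column 2 has {A, B, D, E, F, G}, leaving only C.
Row 7, column 7: row 7 has {A, B, C, E, G} and column 7 has {A, C, D, E, G}, leaving only F.
Row 6, column 7: row 6 has {A, C, D} and column 7 has {A, C, D, E, F, G}, leaving only B.
Row 6, column 4: row 6 has {A, B, C, D} and column 4 has {A, C, E, F}, leaving only G.
Row 1, column 4: row 1 has {A, C, D, F} and column 4 has {A, C, E, F, G}, leaving only B.
Row 5, column 4: row 5 has {A, B, C, E, F} and column 4 has {A, B, C, E, F, G}, leaving only D.
Row 5, column 5: row 5 has {A, B, C, D, E, F} and column 5 has {A, B, C}, leaving only G.
Row 1, column 5: row 1 has {A, B, C, D, F} and column 5 has {A, B, C, G}, leaving only E.
Row 6 already has {A, B, C, D, G} and column 5 already has {A, B, C, E, G}, so row 6, column 5 must be F.

F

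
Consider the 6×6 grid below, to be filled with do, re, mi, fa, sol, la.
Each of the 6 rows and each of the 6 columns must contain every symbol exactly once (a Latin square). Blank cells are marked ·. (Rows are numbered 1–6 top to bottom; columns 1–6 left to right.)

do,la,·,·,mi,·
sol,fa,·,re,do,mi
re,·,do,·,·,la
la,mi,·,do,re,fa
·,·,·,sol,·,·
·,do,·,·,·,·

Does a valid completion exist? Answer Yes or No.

No row or column among the givens repeats a symbol, and propagating forced cells runs into no contradiction.
One valid completion exists (for instance, do la re fa mi sol / sol fa la re do mi / re sol do mi fa la / la mi sol do re fa / mi re fa sol la do / fa do mi la sol re).

Yes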